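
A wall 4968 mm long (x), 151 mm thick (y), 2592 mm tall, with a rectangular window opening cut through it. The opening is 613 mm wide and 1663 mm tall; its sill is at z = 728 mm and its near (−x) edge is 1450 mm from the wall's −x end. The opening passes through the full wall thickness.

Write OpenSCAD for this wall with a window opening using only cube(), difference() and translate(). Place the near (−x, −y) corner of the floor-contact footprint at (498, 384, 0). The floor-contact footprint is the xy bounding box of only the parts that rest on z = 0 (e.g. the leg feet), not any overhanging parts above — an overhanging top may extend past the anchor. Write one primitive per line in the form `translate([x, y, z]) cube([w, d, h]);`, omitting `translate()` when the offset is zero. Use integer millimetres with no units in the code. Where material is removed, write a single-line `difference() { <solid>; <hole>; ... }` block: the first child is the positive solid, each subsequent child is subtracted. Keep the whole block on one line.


difference() { translate([498, 384, 0]) cube([4968, 151, 2592]); translate([1948, 384, 728]) cube([613, 151, 1663]); }


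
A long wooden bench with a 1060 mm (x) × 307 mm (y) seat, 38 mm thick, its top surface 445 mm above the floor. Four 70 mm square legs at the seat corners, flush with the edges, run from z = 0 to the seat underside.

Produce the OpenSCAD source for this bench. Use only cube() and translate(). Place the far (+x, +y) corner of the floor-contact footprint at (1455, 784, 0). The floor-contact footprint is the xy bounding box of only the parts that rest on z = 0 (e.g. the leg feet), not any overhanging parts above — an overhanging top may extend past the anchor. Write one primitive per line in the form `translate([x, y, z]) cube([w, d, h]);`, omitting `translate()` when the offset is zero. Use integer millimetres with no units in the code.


// leg_h = 445 − 38 = 407
translate([395, 477, 407]) cube([1060, 307, 38]);
translate([395, 477, 0]) cube([70, 70, 407]);
translate([395, 714, 0]) cube([70, 70, 407]);
translate([1385, 477, 0]) cube([70, 70, 407]);
translate([1385, 714, 0]) cube([70, 70, 407]);


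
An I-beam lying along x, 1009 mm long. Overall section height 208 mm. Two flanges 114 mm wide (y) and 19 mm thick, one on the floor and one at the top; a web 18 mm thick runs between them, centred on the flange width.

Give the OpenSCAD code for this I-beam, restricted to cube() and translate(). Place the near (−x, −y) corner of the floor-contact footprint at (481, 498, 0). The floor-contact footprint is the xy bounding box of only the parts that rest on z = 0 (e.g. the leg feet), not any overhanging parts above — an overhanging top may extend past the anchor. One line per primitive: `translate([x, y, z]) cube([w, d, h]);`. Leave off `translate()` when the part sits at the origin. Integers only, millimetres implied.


translate([481, 498, 0]) cube([1009, 114, 19]);
translate([481, 546, 19]) cube([1009, 18, 170]);
translate([481, 498, 189]) cube([1009, 114, 19]);


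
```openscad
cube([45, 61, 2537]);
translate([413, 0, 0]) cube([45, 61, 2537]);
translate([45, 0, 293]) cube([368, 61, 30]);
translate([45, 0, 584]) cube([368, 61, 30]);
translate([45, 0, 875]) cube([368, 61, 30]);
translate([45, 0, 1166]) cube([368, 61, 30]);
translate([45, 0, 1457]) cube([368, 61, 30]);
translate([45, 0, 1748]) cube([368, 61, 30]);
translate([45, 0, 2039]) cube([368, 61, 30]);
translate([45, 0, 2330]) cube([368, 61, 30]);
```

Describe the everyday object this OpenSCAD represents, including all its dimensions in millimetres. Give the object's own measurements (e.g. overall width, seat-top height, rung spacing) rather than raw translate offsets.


A straight ladder. Two 45×61 mm vertical rails, 2537 mm tall, stand 458 mm apart (outside-to-outside) with their front faces coplanar on the −y side. 8 rungs, each 61 mm deep and 30 mm tall, span between the inner faces of the rails, front faces flush with the rails. The lowest rung's underside is at z = 293 mm and rungs are spaced 291 mm apart (underside to underside).


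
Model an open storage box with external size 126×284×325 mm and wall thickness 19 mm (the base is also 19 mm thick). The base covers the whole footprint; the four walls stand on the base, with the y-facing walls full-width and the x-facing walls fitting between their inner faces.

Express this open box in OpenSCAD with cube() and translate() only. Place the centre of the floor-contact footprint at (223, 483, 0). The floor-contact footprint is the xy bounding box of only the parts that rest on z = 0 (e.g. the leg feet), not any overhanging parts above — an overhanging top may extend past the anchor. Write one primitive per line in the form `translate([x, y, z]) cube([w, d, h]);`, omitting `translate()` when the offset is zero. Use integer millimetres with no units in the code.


translate([160, 341, 0]) cube([126, 284, 19]);
translate([160, 341, 19]) cube([126, 19, 306]);
translate([160, 606, 19]) cube([126, 19, 306]);
translate([160, 360, 19]) cube([19, 246, 306]);
translate([267, 360, 19]) cube([19, 246, 306]);


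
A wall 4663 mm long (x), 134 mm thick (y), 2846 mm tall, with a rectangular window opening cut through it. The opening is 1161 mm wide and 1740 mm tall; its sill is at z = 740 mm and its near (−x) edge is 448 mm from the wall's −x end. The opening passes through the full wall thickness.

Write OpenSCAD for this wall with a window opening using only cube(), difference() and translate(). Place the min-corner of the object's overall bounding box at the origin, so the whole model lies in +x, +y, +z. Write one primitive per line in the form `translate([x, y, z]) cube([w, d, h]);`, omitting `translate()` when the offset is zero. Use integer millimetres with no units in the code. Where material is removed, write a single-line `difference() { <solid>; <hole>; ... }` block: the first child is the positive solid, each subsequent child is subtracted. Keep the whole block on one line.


difference() { cube([4663, 134, 2846]); translate([448, 0, 740]) cube([1161, 134, 1740]); }


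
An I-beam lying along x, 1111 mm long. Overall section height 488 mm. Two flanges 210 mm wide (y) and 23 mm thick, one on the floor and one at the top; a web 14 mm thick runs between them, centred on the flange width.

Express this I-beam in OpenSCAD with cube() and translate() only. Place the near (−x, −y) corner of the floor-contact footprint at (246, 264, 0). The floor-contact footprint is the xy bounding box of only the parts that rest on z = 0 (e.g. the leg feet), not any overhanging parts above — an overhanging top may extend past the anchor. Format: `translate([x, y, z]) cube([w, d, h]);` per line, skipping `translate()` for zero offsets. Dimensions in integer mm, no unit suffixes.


translate([246, 264, 0]) cube([1111, 210, 23]);
translate([246, 362, 23]) cube([1111, 14, 442]);
translate([246, 264, 465]) cube([1111, 210, 23]);


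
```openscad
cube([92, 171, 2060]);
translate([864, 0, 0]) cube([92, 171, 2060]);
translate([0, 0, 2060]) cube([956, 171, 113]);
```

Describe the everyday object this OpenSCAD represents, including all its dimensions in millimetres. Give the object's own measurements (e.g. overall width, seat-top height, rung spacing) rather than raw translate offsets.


A door frame. The clear opening is 772 mm wide and 2060 mm high. Two 92 mm wide jambs, 171 mm deep, stand either side of the opening from the floor to the top of the opening. A 113 mm thick head sits across the top of both jambs, spanning the full outside width of the frame.


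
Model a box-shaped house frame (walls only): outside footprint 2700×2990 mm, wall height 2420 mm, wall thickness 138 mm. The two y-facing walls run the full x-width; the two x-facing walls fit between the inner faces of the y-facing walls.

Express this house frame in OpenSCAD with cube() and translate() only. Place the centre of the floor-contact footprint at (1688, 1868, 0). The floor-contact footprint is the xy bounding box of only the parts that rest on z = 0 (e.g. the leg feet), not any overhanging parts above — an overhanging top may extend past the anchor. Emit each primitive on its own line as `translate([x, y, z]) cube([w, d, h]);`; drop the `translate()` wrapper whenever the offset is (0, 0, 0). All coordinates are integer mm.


translate([338, 373, 0]) cube([2700, 138, 2420]);
translate([338, 3225, 0]) cube([2700, 138, 2420]);
translate([338, 511, 0]) cube([138, 2714, 2420]);
translate([2900, 511, 0]) cube([138, 2714, 2420]);


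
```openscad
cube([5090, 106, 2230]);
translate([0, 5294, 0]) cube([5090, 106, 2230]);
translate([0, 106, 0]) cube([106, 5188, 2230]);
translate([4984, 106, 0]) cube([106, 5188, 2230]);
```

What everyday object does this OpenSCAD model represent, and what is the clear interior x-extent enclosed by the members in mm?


A house (or room) frame. The interior width is 4878 mm.

Four 2230 mm walls enclosing a rectangle with no floor or roof — a room or house frame. Outside width is 5090 mm and wall thickness is 106 mm, so the interior width is 5090 − 2 × 106 = 4878 mm.


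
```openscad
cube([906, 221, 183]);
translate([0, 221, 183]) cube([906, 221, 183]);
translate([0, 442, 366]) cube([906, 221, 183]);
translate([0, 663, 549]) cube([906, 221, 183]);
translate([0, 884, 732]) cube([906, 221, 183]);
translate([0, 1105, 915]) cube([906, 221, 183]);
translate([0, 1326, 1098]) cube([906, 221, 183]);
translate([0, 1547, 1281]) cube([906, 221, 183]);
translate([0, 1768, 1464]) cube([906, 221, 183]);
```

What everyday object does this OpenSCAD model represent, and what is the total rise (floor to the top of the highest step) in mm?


A staircase. The total rise is 1647 mm.

9 identical blocks, each offset up and back from the previous — a staircase. Each step is 183 mm tall and there are 9 of them, so the total rise is 9 × 183 = 1647 mm.


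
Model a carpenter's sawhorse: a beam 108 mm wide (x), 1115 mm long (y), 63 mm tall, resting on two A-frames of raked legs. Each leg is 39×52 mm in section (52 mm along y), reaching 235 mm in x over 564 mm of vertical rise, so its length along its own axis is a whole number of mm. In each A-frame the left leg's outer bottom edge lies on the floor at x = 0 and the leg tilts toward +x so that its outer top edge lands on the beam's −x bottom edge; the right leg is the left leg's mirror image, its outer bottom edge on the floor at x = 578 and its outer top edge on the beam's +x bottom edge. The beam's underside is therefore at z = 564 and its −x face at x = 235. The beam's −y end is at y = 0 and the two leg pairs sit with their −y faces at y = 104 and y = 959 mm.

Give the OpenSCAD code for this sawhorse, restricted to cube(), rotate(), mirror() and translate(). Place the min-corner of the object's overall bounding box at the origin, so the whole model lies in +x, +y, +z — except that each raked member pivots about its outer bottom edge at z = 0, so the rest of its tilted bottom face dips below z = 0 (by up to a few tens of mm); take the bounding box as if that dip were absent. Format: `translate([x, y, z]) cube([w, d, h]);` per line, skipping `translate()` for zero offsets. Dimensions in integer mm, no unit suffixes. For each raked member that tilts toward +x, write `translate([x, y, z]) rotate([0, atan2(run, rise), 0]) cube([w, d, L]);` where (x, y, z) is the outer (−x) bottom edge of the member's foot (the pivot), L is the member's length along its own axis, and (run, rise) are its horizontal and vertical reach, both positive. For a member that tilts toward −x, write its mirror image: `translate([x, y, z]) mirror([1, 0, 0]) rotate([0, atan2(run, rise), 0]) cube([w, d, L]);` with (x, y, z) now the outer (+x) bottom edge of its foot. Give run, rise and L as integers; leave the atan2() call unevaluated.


// leg length = √(235² + 564²) = 611
// right-leg outer foot x = 2·235 + 108 = 578
// beam min-corner = (235, 0, 564)
translate([235, 0, 564]) cube([108, 1115, 63]);
translate([0, 104, 0]) rotate([0, atan2(235, 564), 0]) cube([39, 52, 611]);
translate([578, 104, 0]) mirror([1, 0, 0]) rotate([0, atan2(235, 564), 0]) cube([39, 52, 611]);
translate([0, 959, 0]) rotate([0, atan2(235, 564), 0]) cube([39, 52, 611]);
translate([578, 959, 0]) mirror([1, 0, 0]) rotate([0, atan2(235, 564), 0]) cube([39, 52, 611]);


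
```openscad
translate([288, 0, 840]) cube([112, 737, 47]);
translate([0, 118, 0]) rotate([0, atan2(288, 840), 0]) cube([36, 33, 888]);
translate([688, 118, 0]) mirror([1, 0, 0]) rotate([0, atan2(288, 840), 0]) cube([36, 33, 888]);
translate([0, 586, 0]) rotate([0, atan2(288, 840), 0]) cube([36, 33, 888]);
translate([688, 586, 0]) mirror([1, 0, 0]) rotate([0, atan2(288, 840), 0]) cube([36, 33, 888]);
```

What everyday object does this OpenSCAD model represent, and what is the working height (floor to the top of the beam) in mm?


A sawhorse. The overall height is 887 mm.

A beam across two mirrored pairs of raked legs — a sawhorse. The beam's underside is at z = 840 (matching the legs' vertical rise in atan2(288, 840)) and the beam is 47 mm tall, so its top is at 840 + 47 = 887 mm. The raked legs top out at the beam's underside, so that is the highest point.


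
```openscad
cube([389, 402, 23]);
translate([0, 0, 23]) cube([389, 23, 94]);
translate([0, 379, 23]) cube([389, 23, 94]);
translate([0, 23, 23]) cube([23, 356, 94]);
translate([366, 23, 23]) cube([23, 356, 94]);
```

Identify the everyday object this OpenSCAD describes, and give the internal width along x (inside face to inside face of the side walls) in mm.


An open box. The internal width is 343 mm.

A 389×402 base slab with four walls standing on it — an open box. The base is 389 mm wide and the walls are 23 mm thick, so the internal width is 389 − 2 × 23 = 343 mm.


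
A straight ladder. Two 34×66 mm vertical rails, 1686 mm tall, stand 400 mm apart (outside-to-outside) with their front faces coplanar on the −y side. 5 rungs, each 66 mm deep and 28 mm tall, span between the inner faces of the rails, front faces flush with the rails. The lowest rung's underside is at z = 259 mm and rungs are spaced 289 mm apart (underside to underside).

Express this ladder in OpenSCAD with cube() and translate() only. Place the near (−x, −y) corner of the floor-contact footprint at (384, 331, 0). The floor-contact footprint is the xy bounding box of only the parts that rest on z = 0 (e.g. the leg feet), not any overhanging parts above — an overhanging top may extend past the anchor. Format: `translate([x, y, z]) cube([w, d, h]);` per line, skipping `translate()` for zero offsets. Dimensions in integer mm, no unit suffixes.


translate([384, 331, 0]) cube([34, 66, 1686]);
translate([750, 331, 0]) cube([34, 66, 1686]);
translate([418, 331, 259]) cube([332, 66, 28]);
translate([418, 331, 548]) cube([332, 66, 28]);
translate([418, 331, 837]) cube([332, 66, 28]);
translate([418, 331, 1126]) cube([332, 66, 28]);
translate([418, 331, 1415]) cube([332, 66, 28]);


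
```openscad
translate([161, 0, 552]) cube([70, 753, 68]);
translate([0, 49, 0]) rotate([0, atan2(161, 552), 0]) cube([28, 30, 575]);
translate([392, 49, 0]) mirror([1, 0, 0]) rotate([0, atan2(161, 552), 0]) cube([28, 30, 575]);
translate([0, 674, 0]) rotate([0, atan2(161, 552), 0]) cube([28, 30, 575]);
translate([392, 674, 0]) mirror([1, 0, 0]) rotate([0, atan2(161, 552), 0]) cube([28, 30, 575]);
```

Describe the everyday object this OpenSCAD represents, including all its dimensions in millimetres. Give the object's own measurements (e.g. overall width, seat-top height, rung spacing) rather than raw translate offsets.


A sawhorse. A 70×753×68 mm beam (x, y, z) sits on two A-frame leg pairs. Each pair is two raked legs of 28×30 mm section (30 mm along y) splaying symmetrically in x. Each leg rises 552 mm vertically over 161 mm of horizontal reach and is 575 mm long along its own axis. Every leg's outer bottom edge rests on the floor and its outer top edge meets a bottom edge of the beam — the left legs (tilting toward +x) meet the beam's −x bottom edge, the right legs (their mirror images, tilting toward −x) meet its +x bottom edge — so the leg tops tuck under the beam, the beam's underside is 552 mm above the floor, and the feet are 392 mm apart outside-to-outside with the beam centred between them. The two leg pairs are set in 49 mm from either end of the beam.


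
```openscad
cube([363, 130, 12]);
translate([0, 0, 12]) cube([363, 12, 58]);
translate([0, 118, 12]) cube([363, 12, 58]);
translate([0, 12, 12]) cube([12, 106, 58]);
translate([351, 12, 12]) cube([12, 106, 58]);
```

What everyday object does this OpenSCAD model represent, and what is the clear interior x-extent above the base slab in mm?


An open box. The internal width is 339 mm.

A 363×130 base slab with four walls standing on it — an open box. The base is 363 mm wide and the walls are 12 mm thick, so the internal width is 363 − 2 × 12 = 339 mm.


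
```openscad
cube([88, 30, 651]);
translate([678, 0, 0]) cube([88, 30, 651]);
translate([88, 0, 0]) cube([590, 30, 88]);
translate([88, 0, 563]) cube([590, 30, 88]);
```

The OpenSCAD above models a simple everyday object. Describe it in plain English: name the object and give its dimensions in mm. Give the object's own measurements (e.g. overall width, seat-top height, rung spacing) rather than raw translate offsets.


A rectangular picture frame lying in the x–z plane (depth along y). The opening is 590 mm wide (x) by 475 mm tall (z), surrounded by a border 88 mm wide on all four sides. The frame is 30 mm deep and is made of two full-height vertical stiles with two horizontal rails fitted between them.


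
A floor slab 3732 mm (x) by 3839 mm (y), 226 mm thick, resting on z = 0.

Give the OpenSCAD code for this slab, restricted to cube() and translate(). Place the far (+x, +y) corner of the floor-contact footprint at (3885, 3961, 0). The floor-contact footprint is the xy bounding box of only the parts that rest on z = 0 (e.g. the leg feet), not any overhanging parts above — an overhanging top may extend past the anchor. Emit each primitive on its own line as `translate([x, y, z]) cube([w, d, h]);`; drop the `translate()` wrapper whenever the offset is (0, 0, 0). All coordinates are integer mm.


translate([153, 122, 0]) cube([3732, 3839, 226]);


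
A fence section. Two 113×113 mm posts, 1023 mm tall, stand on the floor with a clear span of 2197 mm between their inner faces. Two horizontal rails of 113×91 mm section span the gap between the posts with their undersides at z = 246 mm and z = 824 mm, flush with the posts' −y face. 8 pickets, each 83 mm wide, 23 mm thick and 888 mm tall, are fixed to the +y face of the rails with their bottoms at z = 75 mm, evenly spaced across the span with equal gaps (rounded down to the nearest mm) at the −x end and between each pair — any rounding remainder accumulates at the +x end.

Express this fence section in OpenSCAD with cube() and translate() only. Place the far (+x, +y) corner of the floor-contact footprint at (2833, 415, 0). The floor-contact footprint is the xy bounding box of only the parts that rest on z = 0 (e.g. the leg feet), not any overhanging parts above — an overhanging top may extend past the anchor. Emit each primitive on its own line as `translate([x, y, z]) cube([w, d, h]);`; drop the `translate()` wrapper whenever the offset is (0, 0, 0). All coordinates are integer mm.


translate([410, 302, 0]) cube([113, 113, 1023]);
translate([2720, 302, 0]) cube([113, 113, 1023]);
translate([523, 302, 246]) cube([2197, 113, 91]);
translate([523, 302, 824]) cube([2197, 113, 91]);
translate([693, 415, 75]) cube([83, 23, 888]);
translate([946, 415, 75]) cube([83, 23, 888]);
translate([1199, 415, 75]) cube([83, 23, 888]);
translate([1452, 415, 75]) cube([83, 23, 888]);
translate([1705, 415, 75]) cube([83, 23, 888]);
translate([1958, 415, 75]) cube([83, 23, 888]);
translate([2211, 415, 75]) cube([83, 23, 888]);
translate([2464, 415, 75]) cube([83, 23, 888]);


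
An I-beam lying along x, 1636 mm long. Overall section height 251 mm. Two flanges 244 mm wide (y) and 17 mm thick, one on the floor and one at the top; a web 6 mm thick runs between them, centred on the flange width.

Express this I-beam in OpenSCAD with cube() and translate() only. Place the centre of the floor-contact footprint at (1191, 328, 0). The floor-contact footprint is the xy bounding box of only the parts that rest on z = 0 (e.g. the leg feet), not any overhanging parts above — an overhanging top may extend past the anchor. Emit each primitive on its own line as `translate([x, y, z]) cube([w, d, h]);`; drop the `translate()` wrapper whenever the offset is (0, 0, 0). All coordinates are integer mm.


translate([373, 206, 0]) cube([1636, 244, 17]);
translate([373, 325, 17]) cube([1636, 6, 217]);
translate([373, 206, 234]) cube([1636, 244, 17]);


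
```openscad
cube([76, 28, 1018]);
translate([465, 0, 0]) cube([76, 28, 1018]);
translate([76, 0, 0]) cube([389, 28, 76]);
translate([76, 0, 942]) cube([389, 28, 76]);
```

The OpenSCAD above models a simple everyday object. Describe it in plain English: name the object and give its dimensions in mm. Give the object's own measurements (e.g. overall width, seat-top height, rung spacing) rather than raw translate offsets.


A rectangular picture frame lying in the x–z plane (depth along y). The opening is 389 mm wide (x) by 866 mm tall (z), surrounded by a border 76 mm wide on all four sides. The frame is 28 mm deep and is made of two full-height vertical stiles with two horizontal rails fitted between them.


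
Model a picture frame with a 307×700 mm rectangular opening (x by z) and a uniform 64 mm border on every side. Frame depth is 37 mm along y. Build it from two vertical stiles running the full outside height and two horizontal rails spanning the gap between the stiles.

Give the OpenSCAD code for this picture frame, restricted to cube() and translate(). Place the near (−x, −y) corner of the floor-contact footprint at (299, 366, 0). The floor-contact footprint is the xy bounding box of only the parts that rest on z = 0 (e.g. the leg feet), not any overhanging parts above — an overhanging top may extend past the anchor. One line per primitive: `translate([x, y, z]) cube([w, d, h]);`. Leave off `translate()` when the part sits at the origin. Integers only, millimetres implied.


translate([299, 366, 0]) cube([64, 37, 828]);
translate([670, 366, 0]) cube([64, 37, 828]);
translate([363, 366, 0]) cube([307, 37, 64]);
translate([363, 366, 764]) cube([307, 37, 64]);


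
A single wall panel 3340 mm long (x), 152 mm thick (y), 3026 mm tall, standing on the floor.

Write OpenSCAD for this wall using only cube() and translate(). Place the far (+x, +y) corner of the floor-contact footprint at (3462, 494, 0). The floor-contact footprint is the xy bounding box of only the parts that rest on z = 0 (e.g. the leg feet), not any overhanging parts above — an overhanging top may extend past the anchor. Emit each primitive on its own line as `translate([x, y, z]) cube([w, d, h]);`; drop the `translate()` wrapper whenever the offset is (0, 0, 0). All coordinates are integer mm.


translate([122, 342, 0]) cube([3340, 152, 3026]);


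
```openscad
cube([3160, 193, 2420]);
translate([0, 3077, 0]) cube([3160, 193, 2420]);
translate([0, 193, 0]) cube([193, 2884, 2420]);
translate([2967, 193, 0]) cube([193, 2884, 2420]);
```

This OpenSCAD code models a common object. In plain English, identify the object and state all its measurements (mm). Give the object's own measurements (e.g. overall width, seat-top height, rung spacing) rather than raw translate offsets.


The wall frame of a small rectangular building: four walls, each 2420 mm tall and 193 mm thick, enclosing a footprint 3160 mm (x) by 3270 mm (y) outside-to-outside, with no floor or roof. The front and back walls (the −y and +y sides) span the full width; the two side walls fit between them.


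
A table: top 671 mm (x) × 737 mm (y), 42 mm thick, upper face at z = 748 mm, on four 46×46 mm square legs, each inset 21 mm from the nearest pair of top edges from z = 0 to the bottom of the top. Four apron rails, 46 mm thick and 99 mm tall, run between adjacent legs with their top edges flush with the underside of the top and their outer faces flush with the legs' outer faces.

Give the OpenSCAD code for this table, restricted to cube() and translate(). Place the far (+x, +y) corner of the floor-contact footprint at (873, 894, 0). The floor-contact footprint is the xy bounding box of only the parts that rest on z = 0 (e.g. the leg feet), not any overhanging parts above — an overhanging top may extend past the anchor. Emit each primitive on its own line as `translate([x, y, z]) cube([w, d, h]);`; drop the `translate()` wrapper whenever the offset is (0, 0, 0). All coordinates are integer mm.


translate([223, 178, 706]) cube([671, 737, 42]);
translate([244, 199, 0]) cube([46, 46, 706]);
translate([827, 199, 0]) cube([46, 46, 706]);
translate([244, 848, 0]) cube([46, 46, 706]);
translate([827, 848, 0]) cube([46, 46, 706]);
translate([290, 199, 607]) cube([537, 46, 99]);
translate([290, 848, 607]) cube([537, 46, 99]);
translate([244, 245, 607]) cube([46, 603, 99]);
translate([827, 245, 607]) cube([46, 603, 99]);


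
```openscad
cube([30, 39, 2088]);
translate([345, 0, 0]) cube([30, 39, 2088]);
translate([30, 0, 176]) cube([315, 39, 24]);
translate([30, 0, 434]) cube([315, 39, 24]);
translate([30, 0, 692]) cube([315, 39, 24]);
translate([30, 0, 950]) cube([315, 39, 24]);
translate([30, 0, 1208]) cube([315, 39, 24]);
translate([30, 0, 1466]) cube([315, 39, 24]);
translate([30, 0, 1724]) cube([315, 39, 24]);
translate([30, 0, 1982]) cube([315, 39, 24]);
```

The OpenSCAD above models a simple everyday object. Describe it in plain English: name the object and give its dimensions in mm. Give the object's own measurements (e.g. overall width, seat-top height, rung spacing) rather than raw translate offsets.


A straight ladder. Two 30×39 mm vertical rails, 2088 mm tall, stand 375 mm apart (outside-to-outside) with their front faces coplanar on the −y side. 8 rungs, each 39 mm deep and 24 mm tall, span between the inner faces of the rails, front faces flush with the rails. The lowest rung's underside is at z = 176 mm and rungs are spaced 258 mm apart (underside to underside).


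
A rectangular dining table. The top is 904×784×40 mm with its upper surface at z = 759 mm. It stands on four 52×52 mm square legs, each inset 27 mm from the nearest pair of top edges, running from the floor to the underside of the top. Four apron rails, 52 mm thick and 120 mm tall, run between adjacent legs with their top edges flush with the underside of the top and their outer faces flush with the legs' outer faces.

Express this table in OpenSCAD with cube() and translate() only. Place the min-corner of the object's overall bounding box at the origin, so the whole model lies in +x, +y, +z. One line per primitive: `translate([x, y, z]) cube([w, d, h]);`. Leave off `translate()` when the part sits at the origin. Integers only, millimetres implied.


translate([0, 0, 719]) cube([904, 784, 40]);
translate([27, 27, 0]) cube([52, 52, 719]);
translate([825, 27, 0]) cube([52, 52, 719]);
translate([27, 705, 0]) cube([52, 52, 719]);
translate([825, 705, 0]) cube([52, 52, 719]);
translate([79, 27, 599]) cube([746, 52, 120]);
translate([79, 705, 599]) cube([746, 52, 120]);
translate([27, 79, 599]) cube([52, 626, 120]);
translate([825, 79, 599]) cube([52, 626, 120]);


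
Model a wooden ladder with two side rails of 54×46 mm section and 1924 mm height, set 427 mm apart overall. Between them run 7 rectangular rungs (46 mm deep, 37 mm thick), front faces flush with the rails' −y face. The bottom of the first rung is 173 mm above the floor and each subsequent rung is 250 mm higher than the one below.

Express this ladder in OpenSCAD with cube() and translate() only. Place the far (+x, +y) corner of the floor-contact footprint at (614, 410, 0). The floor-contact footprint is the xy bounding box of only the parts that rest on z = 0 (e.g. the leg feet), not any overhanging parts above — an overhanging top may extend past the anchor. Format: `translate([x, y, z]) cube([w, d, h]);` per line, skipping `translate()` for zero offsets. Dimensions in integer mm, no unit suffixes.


translate([187, 364, 0]) cube([54, 46, 1924]);
translate([560, 364, 0]) cube([54, 46, 1924]);
translate([241, 364, 173]) cube([319, 46, 37]);
translate([241, 364, 423]) cube([319, 46, 37]);
translate([241, 364, 673]) cube([319, 46, 37]);
translate([241, 364, 923]) cube([319, 46, 37]);
translate([241, 364, 1173]) cube([319, 46, 37]);
translate([241, 364, 1423]) cube([319, 46, 37]);
translate([241, 364, 1673]) cube([319, 46, 37]);


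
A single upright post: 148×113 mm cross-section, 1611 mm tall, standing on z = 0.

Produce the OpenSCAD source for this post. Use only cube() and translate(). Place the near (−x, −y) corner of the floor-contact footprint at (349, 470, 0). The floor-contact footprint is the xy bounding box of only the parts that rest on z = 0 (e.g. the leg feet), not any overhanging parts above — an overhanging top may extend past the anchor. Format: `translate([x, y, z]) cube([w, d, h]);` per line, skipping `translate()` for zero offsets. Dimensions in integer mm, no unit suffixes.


translate([349, 470, 0]) cube([148, 113, 1611]);


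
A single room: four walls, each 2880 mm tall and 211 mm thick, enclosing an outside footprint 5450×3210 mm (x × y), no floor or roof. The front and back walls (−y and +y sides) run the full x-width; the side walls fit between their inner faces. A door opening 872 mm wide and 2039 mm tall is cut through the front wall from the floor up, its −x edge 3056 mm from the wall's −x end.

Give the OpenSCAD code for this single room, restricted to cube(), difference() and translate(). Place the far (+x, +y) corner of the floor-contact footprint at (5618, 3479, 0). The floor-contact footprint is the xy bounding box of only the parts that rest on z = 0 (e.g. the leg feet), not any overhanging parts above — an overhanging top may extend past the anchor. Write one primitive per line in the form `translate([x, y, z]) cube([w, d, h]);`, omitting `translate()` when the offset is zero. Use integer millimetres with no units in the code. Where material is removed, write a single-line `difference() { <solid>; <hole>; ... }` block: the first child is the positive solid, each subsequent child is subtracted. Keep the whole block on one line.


difference() { translate([168, 269, 0]) cube([5450, 211, 2880]); translate([3224, 269, 0]) cube([872, 211, 2039]); }
translate([168, 3268, 0]) cube([5450, 211, 2880]);
translate([168, 480, 0]) cube([211, 2788, 2880]);
translate([5407, 480, 0]) cube([211, 2788, 2880]);


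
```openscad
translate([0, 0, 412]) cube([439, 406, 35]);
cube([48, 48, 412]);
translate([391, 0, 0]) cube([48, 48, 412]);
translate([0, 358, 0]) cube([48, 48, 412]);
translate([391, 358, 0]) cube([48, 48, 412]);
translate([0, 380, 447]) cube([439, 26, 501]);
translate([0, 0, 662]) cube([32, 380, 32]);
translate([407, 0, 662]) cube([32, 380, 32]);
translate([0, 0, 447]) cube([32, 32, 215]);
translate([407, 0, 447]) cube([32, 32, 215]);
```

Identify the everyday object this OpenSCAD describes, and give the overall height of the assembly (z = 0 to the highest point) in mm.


A chair. The overall height is 948 mm.

A slab on four corner posts with a tall panel at the back — a chair. The seat slab sits at z = 412 with thickness 35, and the 501 mm backrest starts at the seat top, so the overall height is 412 + 35 + 501 = 948 mm.


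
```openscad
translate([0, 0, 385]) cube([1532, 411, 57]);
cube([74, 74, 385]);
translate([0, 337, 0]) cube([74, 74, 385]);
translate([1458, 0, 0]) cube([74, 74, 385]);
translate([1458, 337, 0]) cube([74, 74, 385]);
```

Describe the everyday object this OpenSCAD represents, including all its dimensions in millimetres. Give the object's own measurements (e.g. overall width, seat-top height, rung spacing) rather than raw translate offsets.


A bench: a 1532×411 mm seat slab, 57 mm thick, top at z = 442 mm, on four 74×74 mm square legs flush with the seat corners and standing on z = 0.


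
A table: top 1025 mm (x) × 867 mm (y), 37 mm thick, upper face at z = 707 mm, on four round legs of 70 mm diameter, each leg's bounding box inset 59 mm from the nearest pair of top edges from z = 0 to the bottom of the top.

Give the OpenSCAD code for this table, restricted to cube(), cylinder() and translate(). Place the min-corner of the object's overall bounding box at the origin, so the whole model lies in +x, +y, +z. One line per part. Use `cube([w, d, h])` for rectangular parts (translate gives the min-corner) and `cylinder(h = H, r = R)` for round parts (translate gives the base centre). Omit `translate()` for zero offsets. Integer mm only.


translate([0, 0, 670]) cube([1025, 867, 37]);
translate([94, 94, 0]) cylinder(h = 670, r = 35);
translate([931, 94, 0]) cylinder(h = 670, r = 35);
translate([94, 773, 0]) cylinder(h = 670, r = 35);
translate([931, 773, 0]) cylinder(h = 670, r = 35);


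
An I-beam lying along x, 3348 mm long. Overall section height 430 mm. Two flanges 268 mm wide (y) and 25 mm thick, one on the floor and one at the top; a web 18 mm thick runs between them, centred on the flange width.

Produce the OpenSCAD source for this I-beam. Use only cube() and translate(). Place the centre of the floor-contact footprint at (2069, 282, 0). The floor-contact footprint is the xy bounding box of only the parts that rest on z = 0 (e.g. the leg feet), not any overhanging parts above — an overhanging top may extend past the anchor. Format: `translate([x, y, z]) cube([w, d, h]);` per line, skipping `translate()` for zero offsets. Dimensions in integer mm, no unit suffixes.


translate([395, 148, 0]) cube([3348, 268, 25]);
translate([395, 273, 25]) cube([3348, 18, 380]);
translate([395, 148, 405]) cube([3348, 268, 25]);


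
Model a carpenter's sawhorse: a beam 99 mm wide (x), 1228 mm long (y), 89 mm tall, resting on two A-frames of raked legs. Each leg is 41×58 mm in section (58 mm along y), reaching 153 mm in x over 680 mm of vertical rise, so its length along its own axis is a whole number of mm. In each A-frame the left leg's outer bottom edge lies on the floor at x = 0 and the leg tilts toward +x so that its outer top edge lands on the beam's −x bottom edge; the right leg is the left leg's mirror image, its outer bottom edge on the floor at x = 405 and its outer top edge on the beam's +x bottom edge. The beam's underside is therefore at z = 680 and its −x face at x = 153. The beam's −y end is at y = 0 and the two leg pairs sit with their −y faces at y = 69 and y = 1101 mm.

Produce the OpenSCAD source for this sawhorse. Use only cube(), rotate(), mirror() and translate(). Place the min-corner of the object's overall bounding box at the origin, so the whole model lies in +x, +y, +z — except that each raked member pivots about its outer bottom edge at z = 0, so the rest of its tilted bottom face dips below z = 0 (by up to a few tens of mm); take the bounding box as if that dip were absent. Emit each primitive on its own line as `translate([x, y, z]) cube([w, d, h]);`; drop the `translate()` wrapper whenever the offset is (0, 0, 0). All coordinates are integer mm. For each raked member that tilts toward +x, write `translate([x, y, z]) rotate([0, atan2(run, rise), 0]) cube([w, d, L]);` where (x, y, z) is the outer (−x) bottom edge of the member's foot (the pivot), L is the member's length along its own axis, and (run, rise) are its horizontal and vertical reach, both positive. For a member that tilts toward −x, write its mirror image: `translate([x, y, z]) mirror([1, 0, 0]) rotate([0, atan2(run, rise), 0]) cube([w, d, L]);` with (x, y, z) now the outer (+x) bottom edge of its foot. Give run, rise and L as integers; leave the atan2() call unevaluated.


// leg length = √(153² + 680²) = 697
// right-leg outer foot x = 2·153 + 99 = 405
// beam min-corner = (153, 0, 680)
translate([153, 0, 680]) cube([99, 1228, 89]);
translate([0, 69, 0]) rotate([0, atan2(153, 680), 0]) cube([41, 58, 697]);
translate([405, 69, 0]) mirror([1, 0, 0]) rotate([0, atan2(153, 680), 0]) cube([41, 58, 697]);
translate([0, 1101, 0]) rotate([0, atan2(153, 680), 0]) cube([41, 58, 697]);
translate([405, 1101, 0]) mirror([1, 0, 0]) rotate([0, atan2(153, 680), 0]) cube([41, 58, 697]);


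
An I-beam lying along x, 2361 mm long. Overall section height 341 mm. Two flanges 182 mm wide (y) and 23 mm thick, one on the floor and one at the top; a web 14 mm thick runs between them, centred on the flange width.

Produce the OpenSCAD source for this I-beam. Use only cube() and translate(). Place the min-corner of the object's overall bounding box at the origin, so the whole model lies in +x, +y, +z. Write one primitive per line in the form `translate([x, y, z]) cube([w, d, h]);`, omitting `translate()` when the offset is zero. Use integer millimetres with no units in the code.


cube([2361, 182, 23]);
translate([0, 84, 23]) cube([2361, 14, 295]);
translate([0, 0, 318]) cube([2361, 182, 23]);


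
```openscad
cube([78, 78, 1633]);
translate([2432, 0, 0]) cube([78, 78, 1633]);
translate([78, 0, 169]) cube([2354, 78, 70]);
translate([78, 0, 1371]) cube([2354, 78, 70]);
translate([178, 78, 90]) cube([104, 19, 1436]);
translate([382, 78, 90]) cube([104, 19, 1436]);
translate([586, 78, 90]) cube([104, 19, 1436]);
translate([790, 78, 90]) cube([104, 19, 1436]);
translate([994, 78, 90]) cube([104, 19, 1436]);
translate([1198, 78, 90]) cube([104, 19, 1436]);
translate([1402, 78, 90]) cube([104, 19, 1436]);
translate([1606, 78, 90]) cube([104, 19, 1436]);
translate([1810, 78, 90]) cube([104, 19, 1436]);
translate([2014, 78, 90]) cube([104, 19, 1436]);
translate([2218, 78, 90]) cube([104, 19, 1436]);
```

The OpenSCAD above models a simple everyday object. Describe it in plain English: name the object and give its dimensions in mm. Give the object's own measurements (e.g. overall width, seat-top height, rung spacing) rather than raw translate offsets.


A fence section. Two 78×78 mm posts, 1633 mm tall, stand on the floor with a clear span of 2354 mm between their inner faces. Two horizontal rails of 78×70 mm section span the gap between the posts with their undersides at z = 169 mm and z = 1371 mm, flush with the posts' −y face. 11 pickets, each 104 mm wide, 19 mm thick and 1436 mm tall, are fixed to the +y face of the rails with their bottoms at z = 90 mm, spaced across the span with a 100 mm gap after the −x post and between neighbouring pickets, with 110 mm left before the +x post.


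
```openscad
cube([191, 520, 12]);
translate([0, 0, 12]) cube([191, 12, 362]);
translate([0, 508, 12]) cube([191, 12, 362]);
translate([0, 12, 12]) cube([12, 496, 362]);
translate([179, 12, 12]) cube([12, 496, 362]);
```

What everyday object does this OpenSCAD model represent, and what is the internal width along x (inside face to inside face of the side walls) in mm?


An open box. The internal width is 167 mm.

A 191×520 base slab with four walls standing on it — an open box. The base is 191 mm wide and the walls are 12 mm thick, so the internal width is 191 − 2 × 12 = 167 mm.


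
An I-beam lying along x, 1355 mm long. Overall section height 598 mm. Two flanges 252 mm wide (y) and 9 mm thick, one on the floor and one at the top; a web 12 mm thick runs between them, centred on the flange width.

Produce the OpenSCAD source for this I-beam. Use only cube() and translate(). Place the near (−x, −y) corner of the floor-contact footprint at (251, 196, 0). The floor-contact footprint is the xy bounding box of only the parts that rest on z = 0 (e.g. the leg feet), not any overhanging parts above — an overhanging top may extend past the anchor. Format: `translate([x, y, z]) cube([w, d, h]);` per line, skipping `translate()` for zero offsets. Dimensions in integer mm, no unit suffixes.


translate([251, 196, 0]) cube([1355, 252, 9]);
translate([251, 316, 9]) cube([1355, 12, 580]);
translate([251, 196, 589]) cube([1355, 252, 9]);
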